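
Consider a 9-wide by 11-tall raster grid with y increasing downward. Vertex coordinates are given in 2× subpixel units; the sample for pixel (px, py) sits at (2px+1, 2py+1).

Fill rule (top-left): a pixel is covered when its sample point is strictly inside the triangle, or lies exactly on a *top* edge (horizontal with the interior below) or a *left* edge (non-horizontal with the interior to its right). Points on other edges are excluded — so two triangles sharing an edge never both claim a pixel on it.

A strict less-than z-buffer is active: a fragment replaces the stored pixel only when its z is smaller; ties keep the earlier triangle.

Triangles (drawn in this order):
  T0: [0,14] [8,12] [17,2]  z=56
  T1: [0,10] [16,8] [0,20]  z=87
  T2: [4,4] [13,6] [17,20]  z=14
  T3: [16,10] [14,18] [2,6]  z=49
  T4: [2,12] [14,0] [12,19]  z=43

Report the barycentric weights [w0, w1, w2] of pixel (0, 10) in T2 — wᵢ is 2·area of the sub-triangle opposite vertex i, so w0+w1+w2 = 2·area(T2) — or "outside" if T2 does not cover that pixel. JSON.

T0:
  2·area = 62  (B↔C swapped to make it positive)
  edge (0, 14)→(17, 2): d=(17,-12) top-left  bias=+0
  edge (17, 2)→(8, 12): d=(-9,10) right/bottom  bias=-1
  edge (8, 12)→(0, 14): d=(-8,2) right/bottom  bias=-1
    (6,2)@(13, 5): e=[3,13,46] → █
    (7,2)@(15, 5): e=[27,-7,42] → ·
    (5,3)@(11, 7): e=[13,15,34] → █
    (6,3)@(13, 7): e=[37,-5,30] → ·
    (4,4)@(9, 9): e=[23,17,22] → █
    (5,4)@(11, 9): e=[47,-3,18] → ·
    (2,5)@(5, 11): e=[9,39,14] → █
    (3,5)@(7, 11): e=[33,19,10] → █
    (4,5)@(9, 11): e=[57,-1,6] → ·
    (1,6)@(3, 13): e=[19,41,2] → █
    (2,6)@(5, 13): e=[43,21,-2] → ·
    (3,6)@(7, 13): e=[67,1,-6] → ·
  covered (6 px):
    · · · · · · · · ·
    · · · · · · · · ·
    · · · · · · █ · ·
    · · · · · █ · · ·
    · · · · █ · · · ·
    · · █ █ · · · · ·
    · █ · · · · · · ·
    · · · · · · · · ·
    · · · · · · · · ·
    · · · · · · · · ·
    · · · · · · · · ·
T1:
  2·area = 160
  edge (0, 10)→(16, 8): d=(16,-2) top-left  bias=+0
  edge (16, 8)→(0, 20): d=(-16,12) right/bottom  bias=-1
  edge (0, 20)→(0, 10): d=(0,-10) top-left  bias=+0
    (4,4)@(9, 9): e=[2,68,90] → █
    (5,4)@(11, 9): e=[6,44,110] → █
    (6,4)@(13, 9): e=[10,20,130] → █
    (7,4)@(15, 9): e=[14,-4,150] → ·
    (0,5)@(1, 11): e=[18,132,10] → █
    (1,5)@(3, 11): e=[22,108,30] → █
    (2,5)@(5, 11): e=[26,84,50] → █
    (3,5)@(7, 11): e=[30,60,70] → █
    (6,5)@(13, 11): e=[42,-12,130] → ·
    (0,6)@(1, 13): e=[50,100,10] → █
    (5,6)@(11, 13): e=[70,-20,110] → ·
    (0,7)@(1, 15): e=[82,68,10] → █
  covered (20 px):
    · · · · · · · · ·
    · · · · · · · · ·
    · · · · · · · · ·
    · · · · · · · · ·
    · · · · █ █ █ · ·
    █ █ █ █ █ █ · · ·
    █ █ █ █ █ · · · ·
    █ █ █ · · · · · ·
    █ █ · · · · · · ·
    █ · · · · · · · ·
    · · · · · · · · ·
T2:
  2·area = 118
  edge (4, 4)→(13, 6): d=(9,2) right/bottom  bias=-1
  edge (13, 6)→(17, 20): d=(4,14) right/bottom  bias=-1
  edge (17, 20)→(4, 4): d=(-13,-16) top-left  bias=+0
    (2,2)@(5, 5): e=[7,108,3] → █
    (3,2)@(7, 5): e=[3,80,35] → █
    (4,2)@(9, 5): e=[-1,52,67] → ·
    (2,3)@(5, 7): e=[25,116,-23] → ·
    (3,3)@(7, 7): e=[21,88,9] → █
    (4,3)@(9, 7): e=[17,60,41] → █
    (5,3)@(11, 7): e=[13,32,73] → █
    (6,3)@(13, 7): e=[9,4,105] → █
    (7,3)@(15, 7): e=[5,-24,137] → ·
    (3,4)@(7, 9): e=[39,96,-17] → ·
    (4,4)@(9, 9): e=[35,68,15] → █
    (7,4)@(15, 9): e=[23,-16,111] → ·
    (7,6)@(15, 13): e=[59,0,59] → ·  [on edge]
  covered (15 px):
    · · · · · · · · ·
    · · · · · · · · ·
    · · █ █ · · · · ·
    · · · █ █ █ █ · ·
    · · · · █ █ █ · ·
    · · · · · █ █ · ·
    · · · · · · █ · ·
    · · · · · · █ █ ·
    · · · · · · · █ ·
    · · · · · · · · ·
    · · · · · · · · ·
T3:
  2·area = 120
  edge (16, 10)→(14, 18): d=(-2,8) right/bottom  bias=-1
  edge (14, 18)→(2, 6): d=(-12,-12) top-left  bias=+0
  edge (2, 6)→(16, 10): d=(14,4) right/bottom  bias=-1
    (0,2)@(1, 5): e=[130,0,-10] → ·  [on edge]
    (1,3)@(3, 7): e=[110,0,10] → █  [on edge]
    (2,3)@(5, 7): e=[94,24,2] → █
    (3,3)@(7, 7): e=[78,48,-6] → ·
    (1,4)@(3, 9): e=[106,-24,38] → ·
    (2,4)@(5, 9): e=[90,0,30] → █  [on edge]
    (3,4)@(7, 9): e=[74,24,22] → █
    (4,4)@(9, 9): e=[58,48,14] → █
    (5,4)@(11, 9): e=[42,72,6] → █
    (6,4)@(13, 9): e=[26,96,-2] → ·
    (2,5)@(5, 11): e=[86,-24,58] → ·
    (3,5)@(7, 11): e=[70,0,50] → █  [on edge]
    (4,6)@(9, 13): e=[50,0,70] → █  [on edge]
    (5,7)@(11, 15): e=[30,0,90] → █  [on edge]
    (6,8)@(13, 17): e=[10,0,110] → █  [on edge]
    (7,9)@(15, 19): e=[-10,0,130] → ·  [on edge]
    (8,10)@(17, 21): e=[-30,0,150] → ·  [on edge]
  covered (18 px):
    · · · · · · · · ·
    · · · · · · · · ·
    · · · · · · · · ·
    · █ █ · · · · · ·
    · · █ █ █ █ · · ·
    · · · █ █ █ █ █ ·
    · · · · █ █ █ █ ·
    · · · · · █ █ · ·
    · · · · · · █ · ·
    · · · · · · · · ·
    · · · · · · · · ·
T4:
  2·area = 204
  edge (2, 12)→(14, 0): d=(12,-12) top-left  bias=+0
  edge (14, 0)→(12, 19): d=(-2,19) right/bottom  bias=-1
  edge (12, 19)→(2, 12): d=(-10,-7) top-left  bias=+0
    (6,0)@(13, 1): e=[0,17,187] → █  [on edge]
    (7,0)@(15, 1): e=[24,-21,201] → ·
    (5,1)@(11, 3): e=[0,51,153] → █  [on edge]
    (7,1)@(15, 3): e=[48,-25,181] → ·
    (4,2)@(9, 5): e=[0,85,119] → █  [on edge]
    (7,2)@(15, 5): e=[72,-29,161] → ·
    (3,3)@(7, 7): e=[0,119,85] → █  [on edge]
    (7,3)@(15, 7): e=[96,-33,141] → ·
    (2,4)@(5, 9): e=[0,153,51] → █  [on edge]
    (7,4)@(15, 9): e=[120,-37,121] → ·
    (1,5)@(3, 11): e=[0,187,17] → █  [on edge]
    (6,5)@(13, 11): e=[120,-3,87] → ·
    (0,6)@(1, 13): e=[0,221,-17] → ·  [on edge]
  covered (28 px):
    · · · · · · █ · ·
    · · · · · █ █ · ·
    · · · · █ █ █ · ·
    · · · █ █ █ █ · ·
    · · █ █ █ █ █ · ·
    · █ █ █ █ █ · · ·
    · · █ █ █ █ · · ·
    · · · █ █ █ · · ·
    · · · · · █ · · ·
    · · · · · · · · ·
    · · · · · · · · ·

Result: "outside"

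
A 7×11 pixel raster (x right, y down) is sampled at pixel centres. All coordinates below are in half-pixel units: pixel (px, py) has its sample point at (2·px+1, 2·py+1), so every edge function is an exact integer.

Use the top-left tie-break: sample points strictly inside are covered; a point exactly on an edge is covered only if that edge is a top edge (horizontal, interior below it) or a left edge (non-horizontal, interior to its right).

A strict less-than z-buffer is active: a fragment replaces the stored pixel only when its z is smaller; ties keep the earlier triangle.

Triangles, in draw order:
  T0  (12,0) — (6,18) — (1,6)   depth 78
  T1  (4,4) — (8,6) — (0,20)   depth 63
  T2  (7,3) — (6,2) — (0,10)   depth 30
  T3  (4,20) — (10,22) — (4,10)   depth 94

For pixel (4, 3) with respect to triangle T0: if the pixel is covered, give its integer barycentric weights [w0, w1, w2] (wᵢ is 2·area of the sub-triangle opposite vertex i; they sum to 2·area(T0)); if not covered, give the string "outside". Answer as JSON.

T0:
  2·area = 162
  edge (12, 0)→(6, 18): d=(-6,18) right/bottom  bias=-1
  edge (6, 18)→(1, 6): d=(-5,-12) top-left  bias=+0
  edge (1, 6)→(12, 0): d=(11,-6) top-left  bias=+0
    (5,0)@(11, 1): e=[12,145,5] → #
    (6,0)@(13, 1): e=[-24,169,17] → ·
    (3,1)@(7, 3): e=[72,87,3] → #
    (4,1)@(9, 3): e=[36,111,15] → #
    (5,1)@(11, 3): e=[0,135,27] → ·  [on edge]
    (1,2)@(3, 5): e=[132,29,1] → #
    (2,2)@(5, 5): e=[96,53,13] → #
    (5,2)@(11, 5): e=[-12,125,49] → ·
    (1,3)@(3, 7): e=[120,19,23] → #
    (5,3)@(11, 7): e=[-24,115,71] → ·
    (1,4)@(3, 9): e=[108,9,45] → #
    (4,4)@(9, 9): e=[0,81,81] → ·  [on edge]
    (3,7)@(7, 15): e=[0,27,135] → ·  [on edge]
    (2,10)@(5, 21): e=[0,-27,189] → ·  [on edge]
  covered (19 px):
    · · · · · # ·
    · · · # # · ·
    · # # # # · ·
    · # # # # · ·
    · # # # · · ·
    · · # # · · ·
    · · # # · · ·
    · · # · · · ·
    · · · · · · ·
    · · · · · · ·
    · · · · · · ·
T1:
  2·area = 72
  edge (4, 4)→(8, 6): d=(4,2) right/bottom  bias=-1
  edge (8, 6)→(0, 20): d=(-8,14) right/bottom  bias=-1
  edge (0, 20)→(4, 4): d=(4,-16) top-left  bias=+0
    (2,2)@(5, 5): e=[2,50,20] → #
    (3,2)@(7, 5): e=[-2,22,52] → ·
    (2,3)@(5, 7): e=[10,34,28] → #
    (3,3)@(7, 7): e=[6,6,60] → #
    (4,3)@(9, 7): e=[2,-22,92] → ·
    (1,4)@(3, 9): e=[22,46,4] → #
    (3,4)@(7, 9): e=[14,-10,68] → ·
    (1,5)@(3, 11): e=[30,30,12] → #
    (3,5)@(7, 11): e=[22,-26,76] → ·
    (1,6)@(3, 13): e=[38,14,20] → #
    (2,6)@(5, 13): e=[34,-14,52] → ·
    (1,7)@(3, 15): e=[46,-2,28] → ·
  covered (9 px):
    · · · · · · ·
    · · · · · · ·
    · · # · · · ·
    · · # # · · ·
    · # # · · · ·
    · # # · · · ·
    · # · · · · ·
    · · · · · · ·
    # · · · · · ·
    · · · · · · ·
    · · · · · · ·
T2:
  2·area = 14  (B↔C swapped to make it positive)
  edge (7, 3)→(0, 10): d=(-7,7) right/bottom  bias=-1
  edge (0, 10)→(6, 2): d=(6,-8) top-left  bias=+0
  edge (6, 2)→(7, 3): d=(1,1) right/bottom  bias=-1
    (2,0)@(5, 1): e=[28,-14,0] → ·  [on edge]
    (4,0)@(9, 1): e=[0,18,-4] → ·  [on edge]
    (3,1)@(7, 3): e=[0,14,0] → ·  [on edge]
    (2,2)@(5, 5): e=[0,10,4] → ·  [on edge]
    (4,2)@(9, 5): e=[-28,42,0] → ·  [on edge]
    (1,3)@(3, 7): e=[0,6,8] → ·  [on edge]
    (5,3)@(11, 7): e=[-56,70,0] → ·  [on edge]
    (0,4)@(1, 9): e=[0,2,12] → ·  [on edge]
    (6,4)@(13, 9): e=[-84,98,0] → ·  [on edge]
  covered (0 px):
    · · · · · · ·
    · · · · · · ·
    · · · · · · ·
    · · · · · · ·
    · · · · · · ·
    · · · · · · ·
    · · · · · · ·
    · · · · · · ·
    · · · · · · ·
    · · · · · · ·
    · · · · · · ·
T3:
  2·area = 60  (B↔C swapped to make it positive)
  edge (4, 20)→(4, 10): d=(0,-10) top-left  bias=+0
  edge (4, 10)→(10, 22): d=(6,12) right/bottom  bias=-1
  edge (10, 22)→(4, 20): d=(-6,-2) top-left  bias=+0
    (2,6)@(5, 13): e=[10,6,44] → #
    (3,6)@(7, 13): e=[30,-18,48] → ·
    (2,7)@(5, 15): e=[10,18,32] → #
    (3,7)@(7, 15): e=[30,-6,36] → ·
    (2,8)@(5, 17): e=[10,30,20] → #
    (3,8)@(7, 17): e=[30,6,24] → #
    (4,8)@(9, 17): e=[50,-18,28] → ·
    (0,9)@(1, 19): e=[-30,90,0] → ·  [on edge]
    (2,9)@(5, 19): e=[10,42,8] → #
    (4,9)@(9, 19): e=[50,-6,16] → ·
    (2,10)@(5, 21): e=[10,54,-4] → ·
    (3,10)@(7, 21): e=[30,30,0] → #  [on edge]
  covered (8 px):
    · · · · · · ·
    · · · · · · ·
    · · · · · · ·
    · · · · · · ·
    · · · · · · ·
    · · · · · · ·
    · · # · · · ·
    · · # · · · ·
    · · # # · · ·
    · · # # · · ·
    · · · # # · ·

Answer: [91,59,12]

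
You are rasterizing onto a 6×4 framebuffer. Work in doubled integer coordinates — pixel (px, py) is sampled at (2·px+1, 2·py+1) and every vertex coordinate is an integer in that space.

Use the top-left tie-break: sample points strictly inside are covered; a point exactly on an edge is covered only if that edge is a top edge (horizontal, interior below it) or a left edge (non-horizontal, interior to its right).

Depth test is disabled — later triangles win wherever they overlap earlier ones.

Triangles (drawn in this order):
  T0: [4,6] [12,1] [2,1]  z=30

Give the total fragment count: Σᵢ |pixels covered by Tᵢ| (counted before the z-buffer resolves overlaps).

T0:
  2·area = 50  (B↔C swapped to make it positive)
  edge (4, 6)→(2, 1): d=(-2,-5) top-left  bias=+0
  edge (2, 1)→(12, 1): d=(10,0) top-left  bias=+0
  edge (12, 1)→(4, 6): d=(-8,5) right/bottom  bias=-1
    (0,0)@(1, 1): e=[-5,0,55] → ·  [on edge]
    (1,0)@(3, 1): e=[5,0,45] → █  [on edge]
    (2,0)@(5, 1): e=[15,0,35] → █  [on edge]
    (3,0)@(7, 1): e=[25,0,25] → █  [on edge]
    (4,0)@(9, 1): e=[35,0,15] → █  [on edge]
    (5,0)@(11, 1): e=[45,0,5] → █  [on edge]
    (1,1)@(3, 3): e=[1,20,29] → █
    (4,1)@(9, 3): e=[31,20,-1] → ·
    (5,1)@(11, 3): e=[41,20,-11] → ·
    (1,2)@(3, 5): e=[-3,40,13] → ·
    (2,2)@(5, 5): e=[7,40,3] → █
    (3,2)@(7, 5): e=[17,40,-7] → ·
  covered (9 px):
    · █ █ █ █ █
    · █ █ █ · ·
    · · █ · · ·
    · · · · · ·

Result: 9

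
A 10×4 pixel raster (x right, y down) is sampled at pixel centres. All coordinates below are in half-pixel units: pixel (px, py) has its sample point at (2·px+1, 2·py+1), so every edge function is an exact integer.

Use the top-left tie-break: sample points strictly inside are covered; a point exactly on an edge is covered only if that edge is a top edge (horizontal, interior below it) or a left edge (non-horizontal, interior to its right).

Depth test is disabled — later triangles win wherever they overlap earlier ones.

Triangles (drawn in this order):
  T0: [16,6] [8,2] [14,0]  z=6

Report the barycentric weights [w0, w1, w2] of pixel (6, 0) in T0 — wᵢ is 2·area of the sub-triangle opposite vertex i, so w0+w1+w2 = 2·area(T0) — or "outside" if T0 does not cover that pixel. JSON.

T0:
  2·area = 40
  edge (16, 6)→(8, 2): d=(-8,-4) top-left  bias=+0
  edge (8, 2)→(14, 0): d=(6,-2) top-left  bias=+0
  edge (14, 0)→(16, 6): d=(2,6) right/bottom  bias=-1
    (5,0)@(11, 1): e=[20,0,20] → X  [on edge]
    (6,0)@(13, 1): e=[28,4,8] → X
    (7,0)@(15, 1): e=[36,8,-4] → .
    (2,1)@(5, 3): e=[-20,0,60] → .  [on edge]
    (5,1)@(11, 3): e=[4,12,24] → X
    (7,1)@(15, 3): e=[20,20,0] → .  [on edge]
    (5,2)@(11, 5): e=[-12,24,28] → .
    (6,2)@(13, 5): e=[-4,28,16] → .
    (7,2)@(15, 5): e=[4,32,4] → X
    (8,2)@(17, 5): e=[12,36,-8] → .
    (7,3)@(15, 7): e=[-12,44,8] → .
  covered (5 px):
    . . . . . X X . . .
    . . . . . X X . . .
    . . . . . . . X . .
    . . . . . . . . . .

Result: [4,8,28]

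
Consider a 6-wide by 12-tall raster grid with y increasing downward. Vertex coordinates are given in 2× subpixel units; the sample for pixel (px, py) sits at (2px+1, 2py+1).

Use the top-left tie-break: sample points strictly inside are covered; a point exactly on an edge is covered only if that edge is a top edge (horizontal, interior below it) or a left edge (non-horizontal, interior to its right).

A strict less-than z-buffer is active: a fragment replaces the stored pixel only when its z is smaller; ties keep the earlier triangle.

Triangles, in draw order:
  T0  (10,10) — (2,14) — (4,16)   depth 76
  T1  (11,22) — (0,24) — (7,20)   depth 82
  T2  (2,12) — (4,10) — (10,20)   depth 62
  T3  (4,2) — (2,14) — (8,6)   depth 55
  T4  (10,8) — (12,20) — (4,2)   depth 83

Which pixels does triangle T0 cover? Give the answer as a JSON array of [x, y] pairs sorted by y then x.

T0:
  2·area = 24  (B↔C swapped to make it positive)
  edge (10, 10)→(4, 16): d=(-6,6) right/bottom  bias=-1
  edge (4, 16)→(2, 14): d=(-2,-2) top-left  bias=+0
  edge (2, 14)→(10, 10): d=(8,-4) top-left  bias=+0
    (5,4)@(11, 9): e=[0,28,-4] → ·  [on edge]
    (4,5)@(9, 11): e=[0,20,4] → ·  [on edge]
    (0,6)@(1, 13): e=[36,0,-12] → ·  [on edge]
    (2,6)@(5, 13): e=[12,8,4] → #
    (3,6)@(7, 13): e=[0,12,12] → ·  [on edge]
    (1,7)@(3, 15): e=[12,0,12] → #  [on edge]
    (2,7)@(5, 15): e=[0,4,20] → ·  [on edge]
    (1,8)@(3, 17): e=[0,-4,28] → ·  [on edge]
    (2,8)@(5, 17): e=[-12,0,36] → ·  [on edge]
    (0,9)@(1, 19): e=[0,-12,36] → ·  [on edge]
    (3,9)@(7, 19): e=[-36,0,60] → ·  [on edge]
    (4,10)@(9, 21): e=[-60,0,84] → ·  [on edge]
    (5,11)@(11, 23): e=[-84,0,108] → ·  [on edge]
  covered (2 px):
    · · · · · ·
    · · · · · ·
    · · · · · ·
    · · · · · ·
    · · · · · ·
    · · · · · ·
    · · # · · ·
    · # · · · ·
    · · · · · ·
    · · · · · ·
    · · · · · ·
    · · · · · ·
T1:
  2·area = 30
  edge (11, 22)→(0, 24): d=(-11,2) right/bottom  bias=-1
  edge (0, 24)→(7, 20): d=(7,-4) top-left  bias=+0
  edge (7, 20)→(11, 22): d=(4,2) right/bottom  bias=-1
    (0,8)@(1, 17): e=[75,-45,0] → ·  [on edge]
    (2,9)@(5, 19): e=[45,-15,0] → ·  [on edge]
    (3,10)@(7, 21): e=[19,7,4] → #
    (4,10)@(9, 21): e=[15,15,0] → ·  [on edge]
    (1,11)@(3, 23): e=[5,5,20] → #
    (2,11)@(5, 23): e=[1,13,16] → #
    (3,11)@(7, 23): e=[-3,21,12] → ·
  covered (3 px):
    · · · · · ·
    · · · · · ·
    · · · · · ·
    · · · · · ·
    · · · · · ·
    · · · · · ·
    · · · · · ·
    · · · · · ·
    · · · · · ·
    · · · · · ·
    · · · # · ·
    · # # · · ·
T2:
  2·area = 32
  edge (2, 12)→(4, 10): d=(2,-2) top-left  bias=+0
  edge (4, 10)→(10, 20): d=(6,10) right/bottom  bias=-1
  edge (10, 20)→(2, 12): d=(-8,-8) top-left  bias=+0
    (5,1)@(11, 3): e=[0,-112,144] → ·  [on edge]
    (0,2)@(1, 5): e=[-16,0,48] → ·  [on edge]
    (4,2)@(9, 5): e=[0,-80,112] → ·  [on edge]
    (3,3)@(7, 7): e=[0,-48,80] → ·  [on edge]
    (2,4)@(5, 9): e=[0,-16,48] → ·  [on edge]
    (0,5)@(1, 11): e=[-4,36,0] → ·  [on edge]
    (1,5)@(3, 11): e=[0,16,16] → #  [on edge]
    (2,5)@(5, 11): e=[4,-4,32] → ·
    (0,6)@(1, 13): e=[0,48,-16] → ·  [on edge]
    (1,6)@(3, 13): e=[4,28,0] → #  [on edge]
    (2,6)@(5, 13): e=[8,8,16] → #
    (3,6)@(7, 13): e=[12,-12,32] → ·
    (2,7)@(5, 15): e=[12,20,0] → #  [on edge]
    (3,7)@(7, 15): e=[16,0,16] → ·  [on edge]
    (3,8)@(7, 17): e=[20,12,0] → #  [on edge]
    (4,9)@(9, 19): e=[28,4,0] → #  [on edge]
    (5,10)@(11, 21): e=[36,-4,0] → ·  [on edge]
  covered (6 px):
    · · · · · ·
    · · · · · ·
    · · · · · ·
    · · · · · ·
    · · · · · ·
    · # · · · ·
    · # # · · ·
    · · # · · ·
    · · · # · ·
    · · · · # ·
    · · · · · ·
    · · · · · ·
T3:
  2·area = 56  (B↔C swapped to make it positive)
  edge (4, 2)→(8, 6): d=(4,4) right/bottom  bias=-1
  edge (8, 6)→(2, 14): d=(-6,8) right/bottom  bias=-1
  edge (2, 14)→(4, 2): d=(2,-12) top-left  bias=+0
    (1,0)@(3, 1): e=[0,70,-14] → ·  [on edge]
    (2,1)@(5, 3): e=[0,42,14] → ·  [on edge]
    (2,2)@(5, 5): e=[8,30,18] → #
    (3,2)@(7, 5): e=[0,14,42] → ·  [on edge]
    (2,3)@(5, 7): e=[16,18,22] → #
    (3,3)@(7, 7): e=[8,2,46] → #
    (4,3)@(9, 7): e=[0,-14,70] → ·  [on edge]
    (1,4)@(3, 9): e=[32,22,2] → #
    (3,4)@(7, 9): e=[16,-10,50] → ·
    (5,4)@(11, 9): e=[0,-42,98] → ·  [on edge]
    (1,5)@(3, 11): e=[40,10,6] → #
    (2,5)@(5, 11): e=[32,-6,30] → ·
  covered (6 px):
    · · · · · ·
    · · · · · ·
    · · # · · ·
    · · # # · ·
    · # # · · ·
    · # · · · ·
    · · · · · ·
    · · · · · ·
    · · · · · ·
    · · · · · ·
    · · · · · ·
    · · · · · ·
T4:
  2·area = 60
  edge (10, 8)→(12, 20): d=(2,12) right/bottom  bias=-1
  edge (12, 20)→(4, 2): d=(-8,-18) top-left  bias=+0
  edge (4, 2)→(10, 8): d=(6,6) right/bottom  bias=-1
    (1,0)@(3, 1): e=[70,-10,0] → ·  [on edge]
    (2,1)@(5, 3): e=[50,10,0] → ·  [on edge]
    (3,2)@(7, 5): e=[30,30,0] → ·  [on edge]
    (3,3)@(7, 7): e=[34,14,12] → #
    (4,3)@(9, 7): e=[10,50,0] → ·  [on edge]
    (3,4)@(7, 9): e=[38,-2,24] → ·
    (4,4)@(9, 9): e=[14,34,12] → #
    (5,4)@(11, 9): e=[-10,70,0] → ·  [on edge]
    (4,5)@(9, 11): e=[18,18,24] → #
    (5,5)@(11, 11): e=[-6,54,12] → ·
    (4,6)@(9, 13): e=[22,2,36] → #
    (5,6)@(11, 13): e=[-2,38,24] → ·
  covered (6 px):
    · · · · · ·
    · · · · · ·
    · · · · · ·
    · · · # · ·
    · · · · # ·
    · · · · # ·
    · · · · # ·
    · · · · · #
    · · · · · #
    · · · · · ·
    · · · · · ·
    · · · · · ·

Answer: [[2,6],[1,7]]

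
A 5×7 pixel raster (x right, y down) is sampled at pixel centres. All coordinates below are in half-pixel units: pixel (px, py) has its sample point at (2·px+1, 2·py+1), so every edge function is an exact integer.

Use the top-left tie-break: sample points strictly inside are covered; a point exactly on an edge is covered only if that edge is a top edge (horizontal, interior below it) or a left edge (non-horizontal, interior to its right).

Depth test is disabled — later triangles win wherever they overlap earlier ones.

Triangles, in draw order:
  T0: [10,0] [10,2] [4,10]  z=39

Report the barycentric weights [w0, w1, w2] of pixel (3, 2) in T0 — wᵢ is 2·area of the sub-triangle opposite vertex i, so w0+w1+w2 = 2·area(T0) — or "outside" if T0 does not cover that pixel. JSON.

T0:
  2·area = 12
  edge (10, 0)→(10, 2): d=(0,2) right/bottom  bias=-1
  edge (10, 2)→(4, 10): d=(-6,8) right/bottom  bias=-1
  edge (4, 10)→(10, 0): d=(6,-10) top-left  bias=+0
    (4,1)@(9, 3): e=[2,2,8] → █
    (3,2)@(7, 5): e=[6,6,0] → █  [on edge]
    (4,2)@(9, 5): e=[2,-10,20] → ·
    (3,3)@(7, 7): e=[6,-6,12] → ·
  covered (2 px):
    · · · · ·
    · · · · █
    · · · █ ·
    · · · · ·
    · · · · ·
    · · · · ·
    · · · · ·

Answer: [6,0,6]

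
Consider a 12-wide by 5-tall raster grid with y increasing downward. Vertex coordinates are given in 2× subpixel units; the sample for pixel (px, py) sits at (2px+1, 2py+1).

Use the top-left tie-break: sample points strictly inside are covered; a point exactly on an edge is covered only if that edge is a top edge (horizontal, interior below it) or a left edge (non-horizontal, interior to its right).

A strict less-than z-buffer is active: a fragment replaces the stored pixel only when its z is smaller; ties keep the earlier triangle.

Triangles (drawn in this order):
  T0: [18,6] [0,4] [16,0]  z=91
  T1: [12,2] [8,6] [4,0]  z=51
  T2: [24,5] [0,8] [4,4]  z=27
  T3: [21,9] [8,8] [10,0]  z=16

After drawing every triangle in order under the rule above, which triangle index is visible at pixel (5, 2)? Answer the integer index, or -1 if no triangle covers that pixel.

T0:
  2·area = 104
  edge (18, 6)→(0, 4): d=(-18,-2) top-left  bias=+0
  edge (0, 4)→(16, 0): d=(16,-4) top-left  bias=+0
  edge (16, 0)→(18, 6): d=(2,6) right/bottom  bias=-1
    (6,0)@(13, 1): e=[80,4,20] → #
    (7,0)@(15, 1): e=[84,12,8] → #
    (8,0)@(17, 1): e=[88,20,-4] → ·
    (2,1)@(5, 3): e=[28,4,72] → #
    (3,1)@(7, 3): e=[32,12,60] → #
    (4,1)@(9, 3): e=[36,20,48] → #
    (5,1)@(11, 3): e=[40,28,36] → #
    (8,1)@(17, 3): e=[52,52,0] → ·  [on edge]
    (2,2)@(5, 5): e=[-8,36,76] → ·
    (3,2)@(7, 5): e=[-4,44,64] → ·
    (4,2)@(9, 5): e=[0,52,52] → #  [on edge]
    (8,2)@(17, 5): e=[16,84,4] → #
    (9,4)@(19, 9): e=[-52,156,0] → ·  [on edge]
  covered (13 px):
    · · · · · · # # · · · ·
    · · # # # # # # · · · ·
    · · · · # # # # # · · ·
    · · · · · · · · · · · ·
    · · · · · · · · · · · ·
T1:
  2·area = 40
  edge (12, 2)→(8, 6): d=(-4,4) right/bottom  bias=-1
  edge (8, 6)→(4, 0): d=(-4,-6) top-left  bias=+0
  edge (4, 0)→(12, 2): d=(8,2) right/bottom  bias=-1
    (2,0)@(5, 1): e=[32,2,6] → #
    (3,0)@(7, 1): e=[24,14,2] → #
    (4,0)@(9, 1): e=[16,26,-2] → ·
    (6,0)@(13, 1): e=[0,50,-10] → ·  [on edge]
    (2,1)@(5, 3): e=[24,-6,22] → ·
    (3,1)@(7, 3): e=[16,6,18] → #
    (4,1)@(9, 3): e=[8,18,14] → #
    (5,1)@(11, 3): e=[0,30,10] → ·  [on edge]
    (3,2)@(7, 5): e=[8,-2,34] → ·
    (4,2)@(9, 5): e=[0,10,30] → ·  [on edge]
    (3,3)@(7, 7): e=[0,-10,50] → ·  [on edge]
    (2,4)@(5, 9): e=[0,-30,70] → ·  [on edge]
  covered (4 px):
    · · # # · · · · · · · ·
    · · · # # · · · · · · ·
    · · · · · · · · · · · ·
    · · · · · · · · · · · ·
    · · · · · · · · · · · ·
T2:
  2·area = 84
  edge (24, 5)→(0, 8): d=(-24,3) right/bottom  bias=-1
  edge (0, 8)→(4, 4): d=(4,-4) top-left  bias=+0
  edge (4, 4)→(24, 5): d=(20,1) right/bottom  bias=-1
    (3,0)@(7, 1): e=[147,0,-63] → ·  [on edge]
    (2,1)@(5, 3): e=[105,0,-21] → ·  [on edge]
    (1,2)@(3, 5): e=[63,0,21] → #  [on edge]
    (2,2)@(5, 5): e=[57,8,19] → #
    (3,2)@(7, 5): e=[51,16,17] → #
    (4,2)@(9, 5): e=[45,24,15] → #
    (5,2)@(11, 5): e=[39,32,13] → #
    (6,2)@(13, 5): e=[33,40,11] → #
    (7,2)@(15, 5): e=[27,48,9] → #
    (8,2)@(17, 5): e=[21,56,7] → #
    (9,2)@(19, 5): e=[15,64,5] → #
    (10,2)@(21, 5): e=[9,72,3] → #
    (0,3)@(1, 7): e=[21,0,63] → #  [on edge]
  covered (15 px):
    · · · · · · · · · · · ·
    · · · · · · · · · · · ·
    · # # # # # # # # # # #
    # # # # · · · · · · · ·
    · · · · · · · · · · · ·
T3:
  2·area = 106
  edge (21, 9)→(8, 8): d=(-13,-1) top-left  bias=+0
  edge (8, 8)→(10, 0): d=(2,-8) top-left  bias=+0
  edge (10, 0)→(21, 9): d=(11,9) right/bottom  bias=-1
    (5,0)@(11, 1): e=[94,10,2] → #
    (6,0)@(13, 1): e=[96,26,-16] → ·
    (5,1)@(11, 3): e=[68,14,24] → #
    (6,1)@(13, 3): e=[70,30,6] → #
    (7,1)@(15, 3): e=[72,46,-12] → ·
    (4,2)@(9, 5): e=[40,2,64] → #
    (7,2)@(15, 5): e=[46,50,10] → #
    (8,2)@(17, 5): e=[48,66,-8] → ·
    (4,3)@(9, 7): e=[14,6,86] → #
    (8,3)@(17, 7): e=[22,70,14] → #
    (9,3)@(19, 7): e=[24,86,-4] → ·
    (4,4)@(9, 9): e=[-12,10,108] → ·
    (10,4)@(21, 9): e=[0,106,0] → ·  [on edge]
  covered (12 px):
    · · · · · # · · · · · ·
    · · · · · # # · · · · ·
    · · · · # # # # · · · ·
    · · · · # # # # # · · ·
    · · · · · · · · · · · ·

Z-buffer (winner per pixel, '.' = empty):
  . . 1 1 . 3 0 0 . . . .
  . . 0 1 1 3 3 0 . . . .
  . 2 2 2 3 3 3 3 2 2 2 2
  2 2 2 2 3 3 3 3 3 . . .
  . . . . . . . . . . . .

Result: 3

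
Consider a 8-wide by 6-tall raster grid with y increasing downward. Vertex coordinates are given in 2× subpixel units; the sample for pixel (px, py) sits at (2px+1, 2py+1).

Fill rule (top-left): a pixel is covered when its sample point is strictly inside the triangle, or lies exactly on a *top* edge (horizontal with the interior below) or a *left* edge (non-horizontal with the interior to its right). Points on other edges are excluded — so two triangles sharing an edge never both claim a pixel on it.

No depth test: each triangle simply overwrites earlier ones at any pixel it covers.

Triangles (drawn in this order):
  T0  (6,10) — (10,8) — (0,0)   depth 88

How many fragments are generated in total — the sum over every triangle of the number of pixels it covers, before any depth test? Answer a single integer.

T0:
  2·area = 52  (B↔C swapped to make it positive)
  edge (6, 10)→(0, 0): d=(-6,-10) top-left  bias=+0
  edge (0, 0)→(10, 8): d=(10,8) right/bottom  bias=-1
  edge (10, 8)→(6, 10): d=(-4,2) right/bottom  bias=-1
    (0,0)@(1, 1): e=[4,2,46] → X
    (1,0)@(3, 1): e=[24,-14,42] → .
    (0,1)@(1, 3): e=[-8,22,38] → .
    (1,1)@(3, 3): e=[12,6,34] → X
    (2,1)@(5, 3): e=[32,-10,30] → .
    (1,2)@(3, 5): e=[0,26,26] → X  [on edge]
    (2,2)@(5, 5): e=[20,10,22] → X
    (3,2)@(7, 5): e=[40,-6,18] → .
    (1,3)@(3, 7): e=[-12,46,18] → .
    (2,3)@(5, 7): e=[8,30,14] → X
    (3,3)@(7, 7): e=[28,14,10] → X
    (4,3)@(9, 7): e=[48,-2,6] → .
  covered (7 px):
    X . . . . . . .
    . X . . . . . .
    . X X . . . . .
    . . X X . . . .
    . . . X . . . .
    . . . . . . . .

Final: 7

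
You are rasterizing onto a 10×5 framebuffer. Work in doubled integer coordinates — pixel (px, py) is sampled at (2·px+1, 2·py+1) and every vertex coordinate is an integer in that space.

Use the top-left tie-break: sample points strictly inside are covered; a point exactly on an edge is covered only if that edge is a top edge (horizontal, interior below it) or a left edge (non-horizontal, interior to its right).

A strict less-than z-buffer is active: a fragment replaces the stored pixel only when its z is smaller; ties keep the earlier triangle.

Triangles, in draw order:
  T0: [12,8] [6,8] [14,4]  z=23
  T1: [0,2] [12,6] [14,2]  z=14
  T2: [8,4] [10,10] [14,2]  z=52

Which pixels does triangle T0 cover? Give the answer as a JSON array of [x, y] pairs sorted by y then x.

T0:
  2·area = 24
  edge (12, 8)→(6, 8): d=(-6,0) right/bottom  bias=-1
  edge (6, 8)→(14, 4): d=(8,-4) top-left  bias=+0
  edge (14, 4)→(12, 8): d=(-2,4) right/bottom  bias=-1
    (6,2)@(13, 5): e=[18,4,2] → █
    (7,2)@(15, 5): e=[18,12,-6] → ·
    (4,3)@(9, 7): e=[6,4,14] → █
    (5,3)@(11, 7): e=[6,12,6] → █
    (6,3)@(13, 7): e=[6,20,-2] → ·
    (4,4)@(9, 9): e=[-6,20,10] → ·
    (5,4)@(11, 9): e=[-6,28,2] → ·
  covered (3 px):
    · · · · · · · · · ·
    · · · · · · · · · ·
    · · · · · · █ · · ·
    · · · · █ █ · · · ·
    · · · · · · · · · ·
T1:
  2·area = 56  (B↔C swapped to make it positive)
  edge (0, 2)→(14, 2): d=(14,0) top-left  bias=+0
  edge (14, 2)→(12, 6): d=(-2,4) right/bottom  bias=-1
  edge (12, 6)→(0, 2): d=(-12,-4) top-left  bias=+0
    (1,1)@(3, 3): e=[14,42,0] → █  [on edge]
    (2,1)@(5, 3): e=[14,34,8] → █
    (3,1)@(7, 3): e=[14,26,16] → █
    (4,1)@(9, 3): e=[14,18,24] → █
    (5,1)@(11, 3): e=[14,10,32] → █
    (6,1)@(13, 3): e=[14,2,40] → █
    (7,1)@(15, 3): e=[14,-6,48] → ·
    (1,2)@(3, 5): e=[42,38,-24] → ·
    (2,2)@(5, 5): e=[42,30,-16] → ·
    (3,2)@(7, 5): e=[42,22,-8] → ·
    (4,2)@(9, 5): e=[42,14,0] → █  [on edge]
    (6,2)@(13, 5): e=[42,-2,16] → ·
    (7,3)@(15, 7): e=[70,-14,0] → ·  [on edge]
  covered (8 px):
    · · · · · · · · · ·
    · █ █ █ █ █ █ · · ·
    · · · · █ █ · · · ·
    · · · · · · · · · ·
    · · · · · · · · · ·
T2:
  2·area = 40  (B↔C swapped to make it positive)
  edge (8, 4)→(14, 2): d=(6,-2) top-left  bias=+0
  edge (14, 2)→(10, 10): d=(-4,8) right/bottom  bias=-1
  edge (10, 10)→(8, 4): d=(-2,-6) top-left  bias=+0
    (3,0)@(7, 1): e=[-20,60,0] → ·  [on edge]
    (8,0)@(17, 1): e=[0,-20,60] → ·  [on edge]
    (5,1)@(11, 3): e=[0,20,20] → █  [on edge]
    (6,1)@(13, 3): e=[4,4,32] → █
    (7,1)@(15, 3): e=[8,-12,44] → ·
    (2,2)@(5, 5): e=[0,60,-20] → ·  [on edge]
    (4,2)@(9, 5): e=[8,28,4] → █
    (6,2)@(13, 5): e=[16,-4,28] → ·
    (4,3)@(9, 7): e=[20,20,0] → █  [on edge]
    (6,3)@(13, 7): e=[28,-12,24] → ·
    (4,4)@(9, 9): e=[32,12,-4] → ·
    (5,4)@(11, 9): e=[36,-4,8] → ·
  covered (6 px):
    · · · · · · · · · ·
    · · · · · █ █ · · ·
    · · · · █ █ · · · ·
    · · · · █ █ · · · ·
    · · · · · · · · · ·

Result: [[6,2],[4,3],[5,3]]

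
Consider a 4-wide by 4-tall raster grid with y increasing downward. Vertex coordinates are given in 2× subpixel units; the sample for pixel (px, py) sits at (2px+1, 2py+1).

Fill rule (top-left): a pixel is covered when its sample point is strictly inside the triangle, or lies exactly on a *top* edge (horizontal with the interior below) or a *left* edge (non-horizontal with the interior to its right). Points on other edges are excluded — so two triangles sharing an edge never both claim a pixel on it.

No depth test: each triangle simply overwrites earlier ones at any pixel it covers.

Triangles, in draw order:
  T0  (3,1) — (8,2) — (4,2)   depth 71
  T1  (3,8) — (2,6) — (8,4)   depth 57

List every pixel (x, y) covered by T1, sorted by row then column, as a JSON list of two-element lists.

T0:
  2·area = 4
  edge (3, 1)→(8, 2): d=(5,1) right/bottom  bias=-1
  edge (8, 2)→(4, 2): d=(-4,0) right/bottom  bias=-1
  edge (4, 2)→(3, 1): d=(-1,-1) top-left  bias=+0
    (1,0)@(3, 1): e=[0,4,0] → ·  [on edge]
    (2,1)@(5, 3): e=[8,-4,0] → ·  [on edge]
    (3,2)@(7, 5): e=[16,-12,0] → ·  [on edge]
  covered (0 px):
    · · · ·
    · · · ·
    · · · ·
    · · · ·
T1:
  2·area = 14
  edge (3, 8)→(2, 6): d=(-1,-2) top-left  bias=+0
  edge (2, 6)→(8, 4): d=(6,-2) top-left  bias=+0
  edge (8, 4)→(3, 8): d=(-5,4) right/bottom  bias=-1
    (2,2)@(5, 5): e=[7,0,7] → #  [on edge]
    (3,2)@(7, 5): e=[11,4,-1] → ·
    (1,3)@(3, 7): e=[1,8,5] → #
    (2,3)@(5, 7): e=[5,12,-3] → ·
  covered (2 px):
    · · · ·
    · · · ·
    · · # ·
    · # · ·

Result: [[2,2],[1,3]]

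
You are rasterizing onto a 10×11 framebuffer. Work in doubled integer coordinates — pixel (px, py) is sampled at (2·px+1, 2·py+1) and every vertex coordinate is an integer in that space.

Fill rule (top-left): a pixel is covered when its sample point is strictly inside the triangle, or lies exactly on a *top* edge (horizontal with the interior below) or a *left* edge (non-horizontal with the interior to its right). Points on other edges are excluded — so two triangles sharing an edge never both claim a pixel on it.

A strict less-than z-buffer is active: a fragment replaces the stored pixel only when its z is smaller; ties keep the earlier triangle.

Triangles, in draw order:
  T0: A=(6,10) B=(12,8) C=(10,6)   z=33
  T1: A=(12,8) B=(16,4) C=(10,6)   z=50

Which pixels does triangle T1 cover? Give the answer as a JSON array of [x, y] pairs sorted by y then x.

T0:
  2·area = 16  (B↔C swapped to make it positive)
  edge (6, 10)→(10, 6): d=(4,-4) top-left  bias=+0
  edge (10, 6)→(12, 8): d=(2,2) right/bottom  bias=-1
  edge (12, 8)→(6, 10): d=(-6,2) right/bottom  bias=-1
    (2,0)@(5, 1): e=[-40,0,56] → .  [on edge]
    (7,0)@(15, 1): e=[0,-20,36] → .  [on edge]
    (3,1)@(7, 3): e=[-24,0,40] → .  [on edge]
    (6,1)@(13, 3): e=[0,-12,28] → .  [on edge]
    (4,2)@(9, 5): e=[-8,0,24] → .  [on edge]
    (5,2)@(11, 5): e=[0,-4,20] → .  [on edge]
    (4,3)@(9, 7): e=[0,4,12] → X  [on edge]
    (5,3)@(11, 7): e=[8,0,8] → .  [on edge]
    (7,3)@(15, 7): e=[24,-8,0] → .  [on edge]
    (3,4)@(7, 9): e=[0,12,4] → X  [on edge]
    (4,4)@(9, 9): e=[8,8,0] → .  [on edge]
    (6,4)@(13, 9): e=[24,0,-8] → .  [on edge]
    (1,5)@(3, 11): e=[-8,24,0] → .  [on edge]
    (2,5)@(5, 11): e=[0,20,-4] → .  [on edge]
    (7,5)@(15, 11): e=[40,0,-24] → .  [on edge]
    (1,6)@(3, 13): e=[0,28,-12] → .  [on edge]
    (8,6)@(17, 13): e=[56,0,-40] → .  [on edge]
    (0,7)@(1, 15): e=[0,36,-20] → .  [on edge]
    (9,7)@(19, 15): e=[72,0,-56] → .  [on edge]
  covered (2 px):
    . . . . . . . . . .
    . . . . . . . . . .
    . . . . . . . . . .
    . . . . X . . . . .
    . . . X . . . . . .
    . . . . . . . . . .
    . . . . . . . . . .
    . . . . . . . . . .
    . . . . . . . . . .
    . . . . . . . . . .
    . . . . . . . . . .
T1:
  2·area = 16  (B↔C swapped to make it positive)
  edge (12, 8)→(10, 6): d=(-2,-2) top-left  bias=+0
  edge (10, 6)→(16, 4): d=(6,-2) top-left  bias=+0
  edge (16, 4)→(12, 8): d=(-4,4) right/bottom  bias=-1
    (2,0)@(5, 1): e=[0,-40,56] → .  [on edge]
    (9,0)@(19, 1): e=[28,-12,0] → .  [on edge]
    (3,1)@(7, 3): e=[0,-24,40] → .  [on edge]
    (8,1)@(17, 3): e=[20,-4,0] → .  [on edge]
    (9,1)@(19, 3): e=[24,0,-8] → .  [on edge]
    (4,2)@(9, 5): e=[0,-8,24] → .  [on edge]
    (6,2)@(13, 5): e=[8,0,8] → X  [on edge]
    (7,2)@(15, 5): e=[12,4,0] → .  [on edge]
    (3,3)@(7, 7): e=[-8,0,24] → .  [on edge]
    (5,3)@(11, 7): e=[0,8,8] → X  [on edge]
    (6,3)@(13, 7): e=[4,12,0] → .  [on edge]
    (0,4)@(1, 9): e=[-24,0,40] → .  [on edge]
    (5,4)@(11, 9): e=[-4,20,0] → .  [on edge]
    (6,4)@(13, 9): e=[0,24,-8] → .  [on edge]
    (4,5)@(9, 11): e=[-12,28,0] → .  [on edge]
    (7,5)@(15, 11): e=[0,40,-24] → .  [on edge]
    (3,6)@(7, 13): e=[-20,36,0] → .  [on edge]
    (8,6)@(17, 13): e=[0,56,-40] → .  [on edge]
    (2,7)@(5, 15): e=[-28,44,0] → .  [on edge]
    (9,7)@(19, 15): e=[0,72,-56] → .  [on edge]
    (1,8)@(3, 17): e=[-36,52,0] → .  [on edge]
    (0,9)@(1, 19): e=[-44,60,0] → .  [on edge]
  covered (2 px):
    . . . . . . . . . .
    . . . . . . . . . .
    . . . . . . X . . .
    . . . . . X . . . .
    . . . . . . . . . .
    . . . . . . . . . .
    . . . . . . . . . .
    . . . . . . . . . .
    . . . . . . . . . .
    . . . . . . . . . .
    . . . . . . . . . .

Answer: [[6,2],[5,3]]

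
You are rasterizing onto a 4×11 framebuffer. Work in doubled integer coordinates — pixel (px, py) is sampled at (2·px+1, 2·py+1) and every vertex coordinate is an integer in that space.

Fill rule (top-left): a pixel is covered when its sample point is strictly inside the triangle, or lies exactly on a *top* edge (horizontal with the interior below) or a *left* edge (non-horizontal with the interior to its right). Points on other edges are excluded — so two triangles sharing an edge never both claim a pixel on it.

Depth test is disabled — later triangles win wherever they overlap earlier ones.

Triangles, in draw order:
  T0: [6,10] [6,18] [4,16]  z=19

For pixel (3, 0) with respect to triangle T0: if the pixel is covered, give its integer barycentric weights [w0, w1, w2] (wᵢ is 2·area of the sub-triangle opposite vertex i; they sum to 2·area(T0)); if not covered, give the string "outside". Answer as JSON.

T0:
  2·area = 16
  edge (6, 10)→(6, 18): d=(0,8) right/bottom  bias=-1
  edge (6, 18)→(4, 16): d=(-2,-2) top-left  bias=+0
  edge (4, 16)→(6, 10): d=(2,-6) top-left  bias=+0
    (3,3)@(7, 7): e=[-8,24,0] → .  [on edge]
    (0,6)@(1, 13): e=[40,0,-24] → .  [on edge]
    (2,6)@(5, 13): e=[8,8,0] → X  [on edge]
    (3,6)@(7, 13): e=[-8,12,12] → .
    (1,7)@(3, 15): e=[24,0,-8] → .  [on edge]
    (2,7)@(5, 15): e=[8,4,4] → X
    (3,7)@(7, 15): e=[-8,8,16] → .
    (2,8)@(5, 17): e=[8,0,8] → X  [on edge]
    (3,8)@(7, 17): e=[-8,4,20] → .
    (1,9)@(3, 19): e=[24,-8,0] → .  [on edge]
    (2,9)@(5, 19): e=[8,-4,12] → .
    (3,9)@(7, 19): e=[-8,0,24] → .  [on edge]
  covered (3 px):
    . . . .
    . . . .
    . . . .
    . . . .
    . . . .
    . . . .
    . . X .
    . . X .
    . . X .
    . . . .
    . . . .

Answer: "outside"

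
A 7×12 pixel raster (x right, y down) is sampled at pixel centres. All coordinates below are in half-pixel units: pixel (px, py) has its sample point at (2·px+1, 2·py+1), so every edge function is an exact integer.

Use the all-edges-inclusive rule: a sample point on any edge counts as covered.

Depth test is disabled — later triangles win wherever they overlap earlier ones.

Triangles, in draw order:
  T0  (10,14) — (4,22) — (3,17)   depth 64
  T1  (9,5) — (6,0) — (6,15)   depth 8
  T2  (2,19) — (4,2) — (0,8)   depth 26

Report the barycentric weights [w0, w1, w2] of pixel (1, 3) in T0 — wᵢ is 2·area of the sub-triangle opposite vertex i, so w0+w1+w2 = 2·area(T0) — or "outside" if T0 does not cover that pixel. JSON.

T0:
  2·area = 38
  edge (10, 14)→(4, 22): d=(-6,8) inclusive
  edge (4, 22)→(3, 17): d=(-1,-5) inclusive
  edge (3, 17)→(10, 14): d=(7,-3) inclusive
    (0,3)@(1, 7): e=[114,0,-76] → ·  [on edge]
    (4,7)@(9, 15): e=[2,32,4] → █
    (5,7)@(11, 15): e=[-14,42,10] → ·
    (1,8)@(3, 17): e=[38,0,0] → █  [on edge]
    (2,8)@(5, 17): e=[22,10,6] → █
    (3,8)@(7, 17): e=[6,20,12] → █
    (4,8)@(9, 17): e=[-10,30,18] → ·
    (1,9)@(3, 19): e=[26,-2,14] → ·
    (2,9)@(5, 19): e=[10,8,20] → █
    (3,9)@(7, 19): e=[-6,18,26] → ·
    (2,10)@(5, 21): e=[-2,6,34] → ·
  covered (5 px):
    · · · · · · ·
    · · · · · · ·
    · · · · · · ·
    · · · · · · ·
    · · · · · · ·
    · · · · · · ·
    · · · · · · ·
    · · · · █ · ·
    · █ █ █ · · ·
    · · █ · · · ·
    · · · · · · ·
    · · · · · · ·
T1:
  2·area = 45  (B↔C swapped to make it positive)
  edge (9, 5)→(6, 15): d=(-3,10) inclusive
  edge (6, 15)→(6, 0): d=(0,-15) inclusive
  edge (6, 0)→(9, 5): d=(3,5) inclusive
    (3,1)@(7, 3): e=[26,15,4] → █
    (4,1)@(9, 3): e=[6,45,-6] → ·
    (3,2)@(7, 5): e=[20,15,10] → █
    (4,2)@(9, 5): e=[0,45,0] → █  [on edge]
    (5,2)@(11, 5): e=[-20,75,-10] → ·
    (3,3)@(7, 7): e=[14,15,16] → █
    (4,3)@(9, 7): e=[-6,45,6] → ·
    (3,4)@(7, 9): e=[8,15,22] → █
    (4,4)@(9, 9): e=[-12,45,12] → ·
    (3,5)@(7, 11): e=[2,15,28] → █
    (4,5)@(9, 11): e=[-18,45,18] → ·
    (3,6)@(7, 13): e=[-4,15,34] → ·
  covered (6 px):
    · · · · · · ·
    · · · █ · · ·
    · · · █ █ · ·
    · · · █ · · ·
    · · · █ · · ·
    · · · █ · · ·
    · · · · · · ·
    · · · · · · ·
    · · · · · · ·
    · · · · · · ·
    · · · · · · ·
    · · · · · · ·
T2:
  2·area = 56  (B↔C swapped to make it positive)
  edge (2, 19)→(0, 8): d=(-2,-11) inclusive
  edge (0, 8)→(4, 2): d=(4,-6) inclusive
  edge (4, 2)→(2, 19): d=(-2,17) inclusive
    (1,2)@(3, 5): e=[39,6,11] → █
    (2,2)@(5, 5): e=[61,18,-23] → ·
    (0,3)@(1, 7): e=[13,2,41] → █
    (2,3)@(5, 7): e=[57,26,-27] → ·
    (0,4)@(1, 9): e=[9,10,37] → █
    (2,4)@(5, 9): e=[53,34,-31] → ·
    (0,5)@(1, 11): e=[5,18,33] → █
    (1,5)@(3, 11): e=[27,30,-1] → ·
    (0,6)@(1, 13): e=[1,26,29] → █
    (1,6)@(3, 13): e=[23,38,-5] → ·
    (0,7)@(1, 15): e=[-3,34,25] → ·
  covered (7 px):
    · · · · · · ·
    · · · · · · ·
    · █ · · · · ·
    █ █ · · · · ·
    █ █ · · · · ·
    █ · · · · · ·
    █ · · · · · ·
    · · · · · · ·
    · · · · · · ·
    · · · · · · ·
    · · · · · · ·
    · · · · · · ·

Final: "outside"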